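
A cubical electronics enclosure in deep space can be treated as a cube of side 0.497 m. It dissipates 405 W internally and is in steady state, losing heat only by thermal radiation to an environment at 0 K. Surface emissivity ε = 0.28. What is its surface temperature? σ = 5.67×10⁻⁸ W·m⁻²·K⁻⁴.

T ≈ 362 K

Steady state: internal power = radiated power, P = εσA T⁴.
Radiating area A = 6L² = 1.482 m².
T⁴ = P/(εσA) = 405/(0.28·5.67×10⁻⁸·1.482) = 1.721×10¹⁰ K⁴.
T = (1.721×10¹⁰)^(1/4).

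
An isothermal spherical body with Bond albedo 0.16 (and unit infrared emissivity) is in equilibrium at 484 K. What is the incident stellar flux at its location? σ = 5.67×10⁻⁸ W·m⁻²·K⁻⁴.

S ≈ 14800 W/m²

(1−a)S·πr² = σ·4πr²·T⁴ ⇒ S = 4σT⁴/(1−a).
S = 4·5.67×10⁻⁸·5.488×10¹⁰/0.840.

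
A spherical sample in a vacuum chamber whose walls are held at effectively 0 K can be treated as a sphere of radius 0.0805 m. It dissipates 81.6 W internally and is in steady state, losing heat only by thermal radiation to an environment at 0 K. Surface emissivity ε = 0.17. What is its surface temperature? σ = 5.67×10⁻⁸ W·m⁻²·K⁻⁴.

T ≈ 568 K

Steady state: internal power = radiated power, P = εσA T⁴.
Radiating area A = 4πr² = 0.08143 m².
T⁴ = P/(εσA) = 81.6/(0.17·5.67×10⁻⁸·0.08143) = 1.040×10¹¹ K⁴.
T = (1.040×10¹¹)^(1/4).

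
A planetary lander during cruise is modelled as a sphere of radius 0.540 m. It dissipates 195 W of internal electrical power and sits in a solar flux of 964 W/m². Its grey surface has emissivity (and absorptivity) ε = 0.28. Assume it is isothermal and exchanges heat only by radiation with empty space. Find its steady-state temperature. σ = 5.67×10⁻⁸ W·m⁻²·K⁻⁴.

At steady state, absorbed solar power + internal power = radiated power.
Absorbed: α·S·A_cross = 0.28·964·0.9161 = 247.3 W (cross-section πr²).
Total input = 247.3 + 195 = 442.3 W.
Radiated: εσ·A_surf·T⁴ with A_surf = 4πr² = 3.664 m².
T⁴ = 442.3/(0.28·5.67×10⁻⁸·3.664) = 7.602×10⁹ K⁴.

T ≈ 295 K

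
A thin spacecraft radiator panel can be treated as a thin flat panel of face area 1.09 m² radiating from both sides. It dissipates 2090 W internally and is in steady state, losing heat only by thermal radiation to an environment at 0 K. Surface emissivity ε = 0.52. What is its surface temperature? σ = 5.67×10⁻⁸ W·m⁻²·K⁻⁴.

Steady state: internal power = radiated power, P = εσA T⁴.
Radiating area A = 2·1.09 = 2.180 m².
T⁴ = P/(εσA) = 2090/(0.52·5.67×10⁻⁸·2.180) = 3.252×10¹⁰ K⁴.
T = (3.252×10¹⁰)^(1/4).

T ≈ 425 K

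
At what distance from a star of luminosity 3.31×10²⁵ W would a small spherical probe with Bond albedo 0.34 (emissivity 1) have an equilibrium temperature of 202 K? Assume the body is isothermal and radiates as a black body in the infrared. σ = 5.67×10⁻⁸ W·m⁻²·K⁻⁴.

For an isothermal black-emitting sphere, (1−a)S·πr² = σ·4πr²·T⁴ ⇒ S = 4σT⁴/(1−a).
S = 4·5.67×10⁻⁸·(202)⁴/0.660 = 572.1 W/m².
Flux falls as S = L/(4πd²), so d = √(L/(4πS)) = √(3.31×10²⁵/(4π·572.1)).

d ≈ 6.79×10¹⁰ m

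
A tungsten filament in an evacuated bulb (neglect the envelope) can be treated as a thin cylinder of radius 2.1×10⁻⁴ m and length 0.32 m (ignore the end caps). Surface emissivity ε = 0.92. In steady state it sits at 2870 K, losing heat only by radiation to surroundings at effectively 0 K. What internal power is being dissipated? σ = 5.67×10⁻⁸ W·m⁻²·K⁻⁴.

P ≈ 1490 W

Steady state: P = εσA T⁴.
A = 2πrL = 4.222×10⁻⁴ m²; T⁴ = (2870)⁴ = 6.785×10¹³ K⁴.
P = 0.92 × 5.67×10⁻⁸ × 4.222×10⁻⁴ × 6.785×10¹³.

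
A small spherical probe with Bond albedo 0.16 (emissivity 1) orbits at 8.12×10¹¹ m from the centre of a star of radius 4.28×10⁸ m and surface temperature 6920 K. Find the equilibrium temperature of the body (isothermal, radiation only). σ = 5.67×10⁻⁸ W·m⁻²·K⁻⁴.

The star's surface emits σT_*⁴; at distance d the flux is S = σT_*⁴(R_*/d)².
S = 5.67×10⁻⁸·(6920)⁴·(4.28×10⁸/8.12×10¹¹)² = 36.12 W/m².
For an isothermal sphere T⁴ = (1−a)S/(4σ) = 1.338×10⁸ K⁴.

T ≈ 108 K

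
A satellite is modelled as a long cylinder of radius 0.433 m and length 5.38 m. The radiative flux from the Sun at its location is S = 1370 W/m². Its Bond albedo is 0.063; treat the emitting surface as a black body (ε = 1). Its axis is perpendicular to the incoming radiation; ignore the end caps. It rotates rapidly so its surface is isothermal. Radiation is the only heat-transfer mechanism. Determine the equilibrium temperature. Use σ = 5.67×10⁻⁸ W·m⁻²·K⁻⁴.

T ≈ 291 K

At equilibrium, absorbed power = emitted power.
Absorbing cross-section = 2rL = 4.659 m²; emitting surface = 2πrL = 14.64 m² (ratio π).
(1−a)S·A_cross = εσ·A_surf·T⁴  ⇒  T⁴ = (1−a)S/(πσ).
T⁴ = 0.937·1370/(π·5.67×10⁻⁸) = 7.207×10⁹ K⁴.
T = (7.207×10⁹)^(1/4).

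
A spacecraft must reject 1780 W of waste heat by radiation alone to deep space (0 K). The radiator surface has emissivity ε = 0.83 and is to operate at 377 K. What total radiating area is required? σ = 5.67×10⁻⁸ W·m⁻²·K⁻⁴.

A ≈ 1.87 m²

P = εσA T⁴ ⇒ A = P/(εσT⁴).
T⁴ = 2.020×10¹⁰ K⁴.
A = 1780/(0.83 × 5.67×10⁻⁸ × 2.020×10¹⁰).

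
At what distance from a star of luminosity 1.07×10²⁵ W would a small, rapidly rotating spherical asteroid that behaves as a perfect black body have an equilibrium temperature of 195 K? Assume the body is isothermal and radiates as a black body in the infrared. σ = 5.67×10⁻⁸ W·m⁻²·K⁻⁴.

d ≈ 5.10×10¹⁰ m

For an isothermal black-emitting sphere, (1−a)S·πr² = σ·4πr²·T⁴ ⇒ S = 4σT⁴/(1−a).
S = 4·5.67×10⁻⁸·(195)⁴/1.00 = 327.9 W/m².
Flux falls as S = L/(4πd²), so d = √(L/(4πS)) = √(1.07×10²⁵/(4π·327.9)).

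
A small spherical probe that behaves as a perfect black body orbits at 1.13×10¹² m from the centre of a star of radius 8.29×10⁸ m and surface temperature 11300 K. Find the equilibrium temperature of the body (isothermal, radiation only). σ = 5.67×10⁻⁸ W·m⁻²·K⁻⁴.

The star's surface emits σT_*⁴; at distance d the flux is S = σT_*⁴(R_*/d)².
S = 5.67×10⁻⁸·(11300)⁴·(8.29×10⁸/1.13×10¹²)² = 497.6 W/m².
For an isothermal sphere T⁴ = (1−a)S/(4σ) = 2.194×10⁹ K⁴.

T ≈ 216 K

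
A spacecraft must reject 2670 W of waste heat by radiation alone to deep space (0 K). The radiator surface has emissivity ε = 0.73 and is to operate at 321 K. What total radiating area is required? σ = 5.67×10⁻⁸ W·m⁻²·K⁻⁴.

P = εσA T⁴ ⇒ A = P/(εσT⁴).
T⁴ = 1.062×10¹⁰ K⁴.
A = 2670/(0.73 × 5.67×10⁻⁸ × 1.062×10¹⁰).

A ≈ 6.08 m²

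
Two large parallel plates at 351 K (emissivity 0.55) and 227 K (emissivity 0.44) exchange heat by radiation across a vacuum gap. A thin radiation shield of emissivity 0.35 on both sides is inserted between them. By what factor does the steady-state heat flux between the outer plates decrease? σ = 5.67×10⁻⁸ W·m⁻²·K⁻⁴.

factor ≈ 2.53

Without shield: q₀ = σΔ(T⁴)/(1/ε₁+1/ε₂−1) with denominator 3.091.
With shield the two gaps are in series; the resistances add: (1/ε₁+1/ε_s−1)+(1/ε_s+1/ε₂−1) = 3.675+4.130 = 7.805.
Heat-flux ratio q₀/q = 7.805/3.091.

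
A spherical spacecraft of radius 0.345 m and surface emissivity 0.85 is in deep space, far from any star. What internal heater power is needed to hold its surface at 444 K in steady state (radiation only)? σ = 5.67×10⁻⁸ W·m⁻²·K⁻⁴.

P = εσ·4πr²·T⁴.
4πr² = 1.496 m²; T⁴ = 3.886×10¹⁰ K⁴.
P = 0.85·5.67×10⁻⁸·1.496·3.886×10¹⁰.

P ≈ 2800 W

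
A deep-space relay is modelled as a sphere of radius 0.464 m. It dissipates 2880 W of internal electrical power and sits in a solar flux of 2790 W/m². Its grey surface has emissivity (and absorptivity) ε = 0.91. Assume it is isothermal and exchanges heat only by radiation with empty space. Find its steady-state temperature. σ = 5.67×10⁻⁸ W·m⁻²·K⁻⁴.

At steady state, absorbed solar power + internal power = radiated power.
Absorbed: α·S·A_cross = 0.91·2790·0.6764 = 1717 W (cross-section πr²).
Total input = 1717 + 2880 = 4597 W.
Radiated: εσ·A_surf·T⁴ with A_surf = 4πr² = 2.705 m².
T⁴ = 4597/(0.91·5.67×10⁻⁸·2.705) = 3.293×10¹⁰ K⁴.

T ≈ 426 K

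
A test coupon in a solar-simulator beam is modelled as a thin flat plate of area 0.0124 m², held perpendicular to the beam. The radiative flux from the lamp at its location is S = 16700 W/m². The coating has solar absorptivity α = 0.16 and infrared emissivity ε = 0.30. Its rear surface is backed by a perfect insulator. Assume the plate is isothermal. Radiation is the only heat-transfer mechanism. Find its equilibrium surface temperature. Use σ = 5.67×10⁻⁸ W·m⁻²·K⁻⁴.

T ≈ 630 K

At equilibrium, absorbed power = emitted power.
Absorbing cross-section = A = 0.01240 m²; emitting surface = A = 0.01240 m² (ratio 1).
αS·A_cross = εσ·A_surf·T⁴  ⇒  T⁴ = αS/(ε·1σ).
T⁴ = 0.160·16700/(0.30·1·5.67×10⁻⁸) = 1.571×10¹¹ K⁴.
T = (1.571×10¹¹)^(1/4).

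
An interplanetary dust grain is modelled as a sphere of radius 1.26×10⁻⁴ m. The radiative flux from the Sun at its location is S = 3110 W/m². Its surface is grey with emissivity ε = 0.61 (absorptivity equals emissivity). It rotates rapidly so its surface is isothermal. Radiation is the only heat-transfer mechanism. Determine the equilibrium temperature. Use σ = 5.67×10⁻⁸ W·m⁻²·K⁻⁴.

T ≈ 342 K

At equilibrium, absorbed power = emitted power.
Absorbing cross-section = πr² = 4.988×10⁻⁸ m²; emitting surface = 4πr² = 1.995×10⁻⁷ m² (ratio 4).
εS·A_cross = εσ·A_surf·T⁴  ⇒  T⁴ = S/(4σ)   (ε cancels).
T⁴ = 3110/(4·5.67×10⁻⁸) = 1.371×10¹⁰ K⁴.
T = (1.371×10¹⁰)^(1/4).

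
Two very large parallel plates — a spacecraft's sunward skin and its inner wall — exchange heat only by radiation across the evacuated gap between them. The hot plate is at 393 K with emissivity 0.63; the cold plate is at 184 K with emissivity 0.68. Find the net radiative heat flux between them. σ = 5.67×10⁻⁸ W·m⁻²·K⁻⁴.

For two infinite grey parallel plates, q = σ(T₁⁴ − T₂⁴)/(1/ε₁ + 1/ε₂ − 1).
T₁⁴ − T₂⁴ = 2.385×10¹⁰ − 1.146×10⁹ = 2.271×10¹⁰ K⁴.
1/ε₁ + 1/ε₂ − 1 = 1.587 + 1.471 − 1 = 2.058.
q = 5.67×10⁻⁸ × 2.271×10¹⁰ / 2.058.

q ≈ 626 W/m²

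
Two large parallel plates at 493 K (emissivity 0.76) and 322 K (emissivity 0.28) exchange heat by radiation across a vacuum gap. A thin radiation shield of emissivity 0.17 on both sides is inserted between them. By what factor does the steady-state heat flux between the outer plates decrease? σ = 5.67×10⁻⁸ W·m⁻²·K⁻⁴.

Without shield: q₀ = σΔ(T⁴)/(1/ε₁+1/ε₂−1) with denominator 3.887.
With shield the two gaps are in series; the resistances add: (1/ε₁+1/ε_s−1)+(1/ε_s+1/ε₂−1) = 6.198+8.454 = 14.65.
Heat-flux ratio q₀/q = 14.65/3.887.

factor ≈ 3.77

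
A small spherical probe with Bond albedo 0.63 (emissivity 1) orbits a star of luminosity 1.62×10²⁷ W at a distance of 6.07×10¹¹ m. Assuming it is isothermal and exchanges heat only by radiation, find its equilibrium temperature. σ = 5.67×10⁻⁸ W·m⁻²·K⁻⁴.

First find the stellar flux at distance d: S = L/(4πd²) = 1.62×10²⁷/(4π·(6.07×10¹¹)²) = 349.9 W/m².
For an isothermal sphere, absorbed (1−a)S·πr² = emitted σ·4πr²·T⁴, so T⁴ = (1−a)S/(4σ).
T⁴ = 0.370·349.9/(4·5.67×10⁻⁸) = 5.708×10⁸ K⁴.

T ≈ 155 K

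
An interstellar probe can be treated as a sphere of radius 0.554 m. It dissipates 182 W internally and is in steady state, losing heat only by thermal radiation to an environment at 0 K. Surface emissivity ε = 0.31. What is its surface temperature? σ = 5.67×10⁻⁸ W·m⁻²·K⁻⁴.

T ≈ 228 K

Steady state: internal power = radiated power, P = εσA T⁴.
Radiating area A = 4πr² = 3.857 m².
T⁴ = P/(εσA) = 182/(0.31·5.67×10⁻⁸·3.857) = 2.685×10⁹ K⁴.
T = (2.685×10⁹)^(1/4).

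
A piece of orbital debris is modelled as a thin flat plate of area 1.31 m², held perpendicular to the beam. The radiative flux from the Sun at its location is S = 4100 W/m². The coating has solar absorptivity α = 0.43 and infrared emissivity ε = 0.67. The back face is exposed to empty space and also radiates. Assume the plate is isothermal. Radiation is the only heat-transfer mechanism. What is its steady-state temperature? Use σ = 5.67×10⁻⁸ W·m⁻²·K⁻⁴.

At equilibrium, absorbed power = emitted power.
Absorbing cross-section = A = 1.310 m²; emitting surface = 2A = 2.620 m² (ratio 2).
αS·A_cross = εσ·A_surf·T⁴  ⇒  T⁴ = αS/(ε·2σ).
T⁴ = 0.430·4100/(0.67·2·5.67×10⁻⁸) = 2.320×10¹⁰ K⁴.
T = (2.320×10¹⁰)^(1/4).

T ≈ 390 K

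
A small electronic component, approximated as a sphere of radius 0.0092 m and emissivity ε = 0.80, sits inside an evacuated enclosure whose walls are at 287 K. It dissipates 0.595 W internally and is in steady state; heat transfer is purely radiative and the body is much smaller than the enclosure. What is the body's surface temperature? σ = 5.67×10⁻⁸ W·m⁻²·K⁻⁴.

For a small grey body in a large enclosure, net radiated power = εσA(T⁴ − T_w⁴).
Steady state: P = εσA(T⁴ − T_w⁴) with A = 4πr² = 0.001064 m².
T⁴ = P/(εσA) + T_w⁴ = 0.595/(0.80·5.67×10⁻⁸·0.001064) + (287)⁴
    = 1.233×10¹⁰ + 6.785×10⁹ = 1.912×10¹⁰ K⁴.

T ≈ 372 K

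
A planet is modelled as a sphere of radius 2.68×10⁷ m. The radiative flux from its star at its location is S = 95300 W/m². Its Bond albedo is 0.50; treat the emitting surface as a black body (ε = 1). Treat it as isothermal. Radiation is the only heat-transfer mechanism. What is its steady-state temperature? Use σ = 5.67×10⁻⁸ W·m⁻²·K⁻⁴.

T ≈ 677 K

At equilibrium, absorbed power = emitted power.
Absorbing cross-section = πr² = 2.256×10¹⁵ m²; emitting surface = 4πr² = 9.026×10¹⁵ m² (ratio 4).
(1−a)S·A_cross = εσ·A_surf·T⁴  ⇒  T⁴ = (1−a)S/(4σ).
T⁴ = 0.500·95300/(4·5.67×10⁻⁸) = 2.101×10¹¹ K⁴.
T = (2.101×10¹¹)^(1/4).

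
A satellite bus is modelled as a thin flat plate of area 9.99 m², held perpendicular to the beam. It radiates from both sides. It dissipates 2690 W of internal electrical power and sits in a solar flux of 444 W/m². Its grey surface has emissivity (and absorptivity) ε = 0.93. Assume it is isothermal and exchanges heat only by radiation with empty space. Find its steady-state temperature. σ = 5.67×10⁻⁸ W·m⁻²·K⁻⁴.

T ≈ 284 K

At steady state, absorbed solar power + internal power = radiated power.
Absorbed: α·S·A_cross = 0.93·444·9.990 = 4125 W (cross-section A).
Total input = 4125 + 2690 = 6815 W.
Radiated: εσ·A_surf·T⁴ with A_surf = 2A = 19.98 m².
T⁴ = 6815/(0.93·5.67×10⁻⁸·19.98) = 6.469×10⁹ K⁴.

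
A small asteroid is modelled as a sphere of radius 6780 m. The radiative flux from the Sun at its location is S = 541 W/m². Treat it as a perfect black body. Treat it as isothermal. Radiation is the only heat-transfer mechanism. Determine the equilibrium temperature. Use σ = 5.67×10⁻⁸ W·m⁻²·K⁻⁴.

T ≈ 221 K

At equilibrium, absorbed power = emitted power.
Absorbing cross-section = πr² = 1.444×10⁸ m²; emitting surface = 4πr² = 5.777×10⁸ m² (ratio 4).
S·A_cross = εσ·A_surf·T⁴  ⇒  T⁴ = S/(4σ).
T⁴ = 1.00·541/(4·5.67×10⁻⁸) = 2.385×10⁹ K⁴.
T = (2.385×10⁹)^(1/4).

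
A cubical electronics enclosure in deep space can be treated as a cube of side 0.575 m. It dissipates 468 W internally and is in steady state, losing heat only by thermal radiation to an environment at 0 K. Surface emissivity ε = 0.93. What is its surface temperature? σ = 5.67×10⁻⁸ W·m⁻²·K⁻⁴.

T ≈ 259 K

Steady state: internal power = radiated power, P = εσA T⁴.
Radiating area A = 6L² = 1.984 m².
T⁴ = P/(εσA) = 468/(0.93·5.67×10⁻⁸·1.984) = 4.474×10⁹ K⁴.
T = (4.474×10⁹)^(1/4).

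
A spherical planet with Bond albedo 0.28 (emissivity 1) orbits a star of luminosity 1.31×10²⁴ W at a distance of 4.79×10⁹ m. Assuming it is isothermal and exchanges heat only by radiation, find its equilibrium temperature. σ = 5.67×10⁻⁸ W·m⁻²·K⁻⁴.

T ≈ 347 K

First find the stellar flux at distance d: S = L/(4πd²) = 1.31×10²⁴/(4π·(4.79×10⁹)²) = 4543 W/m².
For an isothermal sphere, absorbed (1−a)S·πr² = emitted σ·4πr²·T⁴, so T⁴ = (1−a)S/(4σ).
T⁴ = 0.720·4543/(4·5.67×10⁻⁸) = 1.442×10¹⁰ K⁴.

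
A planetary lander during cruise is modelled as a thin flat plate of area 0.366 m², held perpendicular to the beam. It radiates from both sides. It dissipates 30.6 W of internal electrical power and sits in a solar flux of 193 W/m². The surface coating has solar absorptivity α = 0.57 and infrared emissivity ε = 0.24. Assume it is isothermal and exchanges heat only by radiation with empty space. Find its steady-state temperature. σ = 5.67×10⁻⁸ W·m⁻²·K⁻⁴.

At steady state, absorbed solar power + internal power = radiated power.
Absorbed: α·S·A_cross = 0.57·193·0.3660 = 40.26 W (cross-section A).
Total input = 40.26 + 30.6 = 70.86 W.
Radiated: εσ·A_surf·T⁴ with A_surf = 2A = 0.7320 m².
T⁴ = 70.86/(0.24·5.67×10⁻⁸·0.7320) = 7.114×10⁹ K⁴.

T ≈ 290 K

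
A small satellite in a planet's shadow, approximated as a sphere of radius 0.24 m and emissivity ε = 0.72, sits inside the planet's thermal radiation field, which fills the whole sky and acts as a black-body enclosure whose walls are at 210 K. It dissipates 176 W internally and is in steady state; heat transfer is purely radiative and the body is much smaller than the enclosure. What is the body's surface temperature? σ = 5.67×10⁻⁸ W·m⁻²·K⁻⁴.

For a small grey body in a large enclosure, net radiated power = εσA(T⁴ − T_w⁴).
Steady state: P = εσA(T⁴ − T_w⁴) with A = 4πr² = 0.7238 m².
T⁴ = P/(εσA) + T_w⁴ = 176/(0.72·5.67×10⁻⁸·0.7238) + (210)⁴
    = 5.956×10⁹ + 1.945×10⁹ = 7.901×10⁹ K⁴.

T ≈ 298 K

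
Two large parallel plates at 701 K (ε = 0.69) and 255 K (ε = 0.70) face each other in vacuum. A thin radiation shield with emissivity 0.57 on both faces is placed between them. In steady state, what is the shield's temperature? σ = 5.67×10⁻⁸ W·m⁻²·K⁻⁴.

In steady state the net flux on the hot side equals that on the cold side.
σ(T₁⁴−T_s⁴)/D₁ = σ(T_s⁴−T₂⁴)/D₂, with D₁ = 1/ε₁+1/ε_s−1 = 2.204, D₂ = 1/ε_s+1/ε₂−1 = 2.183.
Solve for T_s⁴: T_s⁴ = (D₂·T₁⁴ + D₁·T₂⁴)/(D₁+D₂) = 1.223×10¹¹ K⁴.

T_s ≈ 591 K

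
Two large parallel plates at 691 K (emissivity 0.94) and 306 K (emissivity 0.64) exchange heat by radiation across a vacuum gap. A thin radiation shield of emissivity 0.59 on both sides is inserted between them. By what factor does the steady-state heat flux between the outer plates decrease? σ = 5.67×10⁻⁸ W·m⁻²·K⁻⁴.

Without shield: q₀ = σΔ(T⁴)/(1/ε₁+1/ε₂−1) with denominator 1.626.
With shield the two gaps are in series; the resistances add: (1/ε₁+1/ε_s−1)+(1/ε_s+1/ε₂−1) = 1.759+2.257 = 4.016.
Heat-flux ratio q₀/q = 4.016/1.626.

factor ≈ 2.47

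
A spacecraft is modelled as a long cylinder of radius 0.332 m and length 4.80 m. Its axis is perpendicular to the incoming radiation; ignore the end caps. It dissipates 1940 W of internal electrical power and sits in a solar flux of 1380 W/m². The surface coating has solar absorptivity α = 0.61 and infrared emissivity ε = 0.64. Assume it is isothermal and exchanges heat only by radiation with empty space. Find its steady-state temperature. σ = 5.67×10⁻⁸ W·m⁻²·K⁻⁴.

At steady state, absorbed solar power + internal power = radiated power.
Absorbed: α·S·A_cross = 0.61·1380·3.187 = 2683 W (cross-section 2rL).
Total input = 2683 + 1940 = 4623 W.
Radiated: εσ·A_surf·T⁴ with A_surf = 2πrL = 10.01 m².
T⁴ = 4623/(0.64·5.67×10⁻⁸·10.01) = 1.272×10¹⁰ K⁴.

T ≈ 336 K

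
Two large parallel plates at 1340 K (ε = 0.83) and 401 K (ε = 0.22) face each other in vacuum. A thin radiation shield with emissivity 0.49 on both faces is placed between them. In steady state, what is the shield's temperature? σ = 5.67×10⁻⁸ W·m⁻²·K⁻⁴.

In steady state the net flux on the hot side equals that on the cold side.
σ(T₁⁴−T_s⁴)/D₁ = σ(T_s⁴−T₂⁴)/D₂, with D₁ = 1/ε₁+1/ε_s−1 = 2.246, D₂ = 1/ε_s+1/ε₂−1 = 5.586.
Solve for T_s⁴: T_s⁴ = (D₂·T₁⁴ + D₁·T₂⁴)/(D₁+D₂) = 2.307×10¹² K⁴.

T_s ≈ 1230 K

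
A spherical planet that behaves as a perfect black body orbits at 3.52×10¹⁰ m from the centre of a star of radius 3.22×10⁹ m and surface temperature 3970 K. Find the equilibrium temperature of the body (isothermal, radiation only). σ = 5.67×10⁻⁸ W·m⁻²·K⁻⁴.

T ≈ 849 K

The star's surface emits σT_*⁴; at distance d the flux is S = σT_*⁴(R_*/d)².
S = 5.67×10⁻⁸·(3970)⁴·(3.22×10⁹/3.52×10¹⁰)² = 1.179×10⁵ W/m².
For an isothermal sphere T⁴ = (1−a)S/(4σ) = 5.197×10¹¹ K⁴.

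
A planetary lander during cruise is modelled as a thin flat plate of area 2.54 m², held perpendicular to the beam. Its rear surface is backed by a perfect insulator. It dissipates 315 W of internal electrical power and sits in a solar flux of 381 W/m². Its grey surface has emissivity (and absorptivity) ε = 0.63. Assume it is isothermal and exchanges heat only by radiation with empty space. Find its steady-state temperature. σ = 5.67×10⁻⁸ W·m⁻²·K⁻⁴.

T ≈ 318 K

At steady state, absorbed solar power + internal power = radiated power.
Absorbed: α·S·A_cross = 0.63·381·2.540 = 609.7 W (cross-section A).
Total input = 609.7 + 315 = 924.7 W.
Radiated: εσ·A_surf·T⁴ with A_surf = A = 2.540 m².
T⁴ = 924.7/(0.63·5.67×10⁻⁸·2.540) = 1.019×10¹⁰ K⁴.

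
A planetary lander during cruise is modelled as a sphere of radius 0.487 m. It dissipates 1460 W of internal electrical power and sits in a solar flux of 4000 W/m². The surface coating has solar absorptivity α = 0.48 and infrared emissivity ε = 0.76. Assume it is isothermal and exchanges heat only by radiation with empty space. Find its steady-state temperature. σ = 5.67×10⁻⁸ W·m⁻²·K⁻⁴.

At steady state, absorbed solar power + internal power = radiated power.
Absorbed: α·S·A_cross = 0.48·4000·0.7451 = 1431 W (cross-section πr²).
Total input = 1431 + 1460 = 2891 W.
Radiated: εσ·A_surf·T⁴ with A_surf = 4πr² = 2.980 m².
T⁴ = 2891/(0.76·5.67×10⁻⁸·2.980) = 2.251×10¹⁰ K⁴.

T ≈ 387 K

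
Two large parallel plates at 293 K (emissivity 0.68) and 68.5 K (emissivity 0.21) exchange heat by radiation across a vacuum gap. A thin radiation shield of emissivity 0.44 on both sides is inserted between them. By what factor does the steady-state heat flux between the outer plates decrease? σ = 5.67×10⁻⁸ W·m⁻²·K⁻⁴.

factor ≈ 1.68

Without shield: q₀ = σΔ(T⁴)/(1/ε₁+1/ε₂−1) with denominator 5.232.
With shield the two gaps are in series; the resistances add: (1/ε₁+1/ε_s−1)+(1/ε_s+1/ε₂−1) = 2.743+6.035 = 8.778.
Heat-flux ratio q₀/q = 8.778/5.232.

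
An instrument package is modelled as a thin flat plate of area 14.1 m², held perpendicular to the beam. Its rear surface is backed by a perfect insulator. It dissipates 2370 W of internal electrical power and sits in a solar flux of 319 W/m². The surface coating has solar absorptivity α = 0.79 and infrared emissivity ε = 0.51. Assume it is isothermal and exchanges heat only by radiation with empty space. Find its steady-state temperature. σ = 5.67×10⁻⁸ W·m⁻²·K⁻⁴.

At steady state, absorbed solar power + internal power = radiated power.
Absorbed: α·S·A_cross = 0.79·319·14.10 = 3553 W (cross-section A).
Total input = 3553 + 2370 = 5923 W.
Radiated: εσ·A_surf·T⁴ with A_surf = A = 14.10 m².
T⁴ = 5923/(0.51·5.67×10⁻⁸·14.10) = 1.453×10¹⁰ K⁴.

T ≈ 347 K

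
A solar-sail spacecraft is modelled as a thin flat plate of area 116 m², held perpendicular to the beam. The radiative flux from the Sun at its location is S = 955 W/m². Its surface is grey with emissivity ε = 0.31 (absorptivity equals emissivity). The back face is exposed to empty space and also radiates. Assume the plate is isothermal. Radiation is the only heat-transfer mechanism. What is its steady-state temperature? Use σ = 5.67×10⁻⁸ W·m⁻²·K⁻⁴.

At equilibrium, absorbed power = emitted power.
Absorbing cross-section = A = 116.0 m²; emitting surface = 2A = 232.0 m² (ratio 2).
εS·A_cross = εσ·A_surf·T⁴  ⇒  T⁴ = S/(2σ)   (ε cancels).
T⁴ = 955/(2·5.67×10⁻⁸) = 8.422×10⁹ K⁴.
T = (8.422×10⁹)^(1/4).

T ≈ 303 K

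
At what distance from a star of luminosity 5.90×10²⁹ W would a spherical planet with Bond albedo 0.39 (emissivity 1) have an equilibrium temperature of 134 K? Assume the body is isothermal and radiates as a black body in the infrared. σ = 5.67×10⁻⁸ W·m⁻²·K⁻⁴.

d ≈ 1.98×10¹³ m

For an isothermal black-emitting sphere, (1−a)S·πr² = σ·4πr²·T⁴ ⇒ S = 4σT⁴/(1−a).
S = 4·5.67×10⁻⁸·(134)⁴/0.610 = 119.9 W/m².
Flux falls as S = L/(4πd²), so d = √(L/(4πS)) = √(5.90×10²⁹/(4π·119.9)).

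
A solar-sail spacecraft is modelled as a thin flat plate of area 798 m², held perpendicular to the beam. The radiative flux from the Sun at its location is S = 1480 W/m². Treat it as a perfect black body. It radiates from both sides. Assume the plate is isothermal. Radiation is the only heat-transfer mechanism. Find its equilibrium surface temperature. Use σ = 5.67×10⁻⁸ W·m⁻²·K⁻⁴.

T ≈ 338 K

At equilibrium, absorbed power = emitted power.
Absorbing cross-section = A = 798.0 m²; emitting surface = 2A = 1596 m² (ratio 2).
S·A_cross = εσ·A_surf·T⁴  ⇒  T⁴ = S/(2σ).
T⁴ = 1.00·1480/(2·5.67×10⁻⁸) = 1.305×10¹⁰ K⁴.
T = (1.305×10¹⁰)^(1/4).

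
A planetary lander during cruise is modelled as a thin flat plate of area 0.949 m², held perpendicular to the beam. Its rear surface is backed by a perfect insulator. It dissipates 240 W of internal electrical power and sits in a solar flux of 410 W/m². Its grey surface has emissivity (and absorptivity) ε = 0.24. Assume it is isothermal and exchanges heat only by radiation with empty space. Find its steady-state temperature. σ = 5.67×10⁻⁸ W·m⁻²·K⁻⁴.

T ≈ 401 K

At steady state, absorbed solar power + internal power = radiated power.
Absorbed: α·S·A_cross = 0.24·410·0.9490 = 93.38 W (cross-section A).
Total input = 93.38 + 240 = 333.4 W.
Radiated: εσ·A_surf·T⁴ with A_surf = A = 0.9490 m².
T⁴ = 333.4/(0.24·5.67×10⁻⁸·0.9490) = 2.582×10¹⁰ K⁴.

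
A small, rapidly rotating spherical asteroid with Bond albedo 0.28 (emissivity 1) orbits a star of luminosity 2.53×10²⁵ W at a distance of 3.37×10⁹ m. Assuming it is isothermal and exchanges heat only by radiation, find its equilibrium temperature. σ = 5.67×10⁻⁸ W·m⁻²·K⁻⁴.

First find the stellar flux at distance d: S = L/(4πd²) = 2.53×10²⁵/(4π·(3.37×10⁹)²) = 1.773×10⁵ W/m².
For an isothermal sphere, absorbed (1−a)S·πr² = emitted σ·4πr²·T⁴, so T⁴ = (1−a)S/(4σ).
T⁴ = 0.720·1.773×10⁵/(4·5.67×10⁻⁸) = 5.628×10¹¹ K⁴.

T ≈ 866 K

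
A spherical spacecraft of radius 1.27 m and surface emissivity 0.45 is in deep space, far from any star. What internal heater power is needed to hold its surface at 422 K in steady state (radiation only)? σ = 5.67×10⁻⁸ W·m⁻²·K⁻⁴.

P = εσ·4πr²·T⁴.
4πr² = 20.27 m²; T⁴ = 3.171×10¹⁰ K⁴.
P = 0.45·5.67×10⁻⁸·20.27·3.171×10¹⁰.

P ≈ 16400 W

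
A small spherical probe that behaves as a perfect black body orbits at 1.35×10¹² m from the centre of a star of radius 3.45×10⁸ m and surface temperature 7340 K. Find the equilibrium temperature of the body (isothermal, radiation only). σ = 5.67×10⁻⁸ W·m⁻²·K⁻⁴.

The star's surface emits σT_*⁴; at distance d the flux is S = σT_*⁴(R_*/d)².
S = 5.67×10⁻⁸·(7340)⁴·(3.45×10⁸/1.35×10¹²)² = 10.75 W/m².
For an isothermal sphere T⁴ = (1−a)S/(4σ) = 4.739×10⁷ K⁴.

T ≈ 83.0 K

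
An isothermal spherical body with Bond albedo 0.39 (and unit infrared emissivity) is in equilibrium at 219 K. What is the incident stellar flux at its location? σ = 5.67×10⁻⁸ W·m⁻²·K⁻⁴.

(1−a)S·πr² = σ·4πr²·T⁴ ⇒ S = 4σT⁴/(1−a).
S = 4·5.67×10⁻⁸·2.300×10⁹/0.610.

S ≈ 855 W/m²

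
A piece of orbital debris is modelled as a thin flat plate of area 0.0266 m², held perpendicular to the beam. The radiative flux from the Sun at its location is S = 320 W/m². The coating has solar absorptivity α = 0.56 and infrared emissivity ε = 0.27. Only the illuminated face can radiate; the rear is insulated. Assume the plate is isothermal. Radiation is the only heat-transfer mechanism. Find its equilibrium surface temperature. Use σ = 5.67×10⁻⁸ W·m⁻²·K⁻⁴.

At equilibrium, absorbed power = emitted power.
Absorbing cross-section = A = 0.02660 m²; emitting surface = A = 0.02660 m² (ratio 1).
αS·A_cross = εσ·A_surf·T⁴  ⇒  T⁴ = αS/(ε·1σ).
T⁴ = 0.560·320/(0.27·1·5.67×10⁻⁸) = 1.171×10¹⁰ K⁴.
T = (1.171×10¹⁰)^(1/4).

T ≈ 329 K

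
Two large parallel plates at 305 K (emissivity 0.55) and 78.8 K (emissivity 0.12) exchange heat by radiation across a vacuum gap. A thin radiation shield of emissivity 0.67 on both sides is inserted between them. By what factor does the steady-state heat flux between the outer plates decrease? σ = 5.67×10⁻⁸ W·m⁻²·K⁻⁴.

factor ≈ 1.22

Without shield: q₀ = σΔ(T⁴)/(1/ε₁+1/ε₂−1) with denominator 9.152.
With shield the two gaps are in series; the resistances add: (1/ε₁+1/ε_s−1)+(1/ε_s+1/ε₂−1) = 2.311+8.826 = 11.14.
Heat-flux ratio q₀/q = 11.14/9.152.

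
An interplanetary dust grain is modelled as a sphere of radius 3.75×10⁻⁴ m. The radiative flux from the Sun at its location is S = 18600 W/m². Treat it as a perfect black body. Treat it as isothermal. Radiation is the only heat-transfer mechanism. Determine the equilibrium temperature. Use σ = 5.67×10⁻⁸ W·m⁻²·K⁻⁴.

T ≈ 535 K

At equilibrium, absorbed power = emitted power.
Absorbing cross-section = πr² = 4.418×10⁻⁷ m²; emitting surface = 4πr² = 1.767×10⁻⁶ m² (ratio 4).
S·A_cross = εσ·A_surf·T⁴  ⇒  T⁴ = S/(4σ).
T⁴ = 1.00·18600/(4·5.67×10⁻⁸) = 8.201×10¹⁰ K⁴.
T = (8.201×10¹⁰)^(1/4).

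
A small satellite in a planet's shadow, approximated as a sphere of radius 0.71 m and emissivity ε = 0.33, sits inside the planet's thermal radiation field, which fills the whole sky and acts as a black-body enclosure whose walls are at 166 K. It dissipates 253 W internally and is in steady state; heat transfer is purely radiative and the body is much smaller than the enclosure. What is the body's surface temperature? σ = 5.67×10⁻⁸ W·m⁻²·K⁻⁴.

T ≈ 232 K

For a small grey body in a large enclosure, net radiated power = εσA(T⁴ − T_w⁴).
Steady state: P = εσA(T⁴ − T_w⁴) with A = 4πr² = 6.335 m².
T⁴ = P/(εσA) + T_w⁴ = 253/(0.33·5.67×10⁻⁸·6.335) + (166)⁴
    = 2.135×10⁹ + 7.593×10⁸ = 2.894×10⁹ K⁴.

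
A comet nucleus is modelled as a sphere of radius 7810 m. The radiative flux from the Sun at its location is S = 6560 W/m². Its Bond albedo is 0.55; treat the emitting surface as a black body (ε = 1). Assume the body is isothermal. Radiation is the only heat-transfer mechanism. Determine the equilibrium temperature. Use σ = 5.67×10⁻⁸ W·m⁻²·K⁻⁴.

T ≈ 338 K

At equilibrium, absorbed power = emitted power.
Absorbing cross-section = πr² = 1.916×10⁸ m²; emitting surface = 4πr² = 7.665×10⁸ m² (ratio 4).
(1−a)S·A_cross = εσ·A_surf·T⁴  ⇒  T⁴ = (1−a)S/(4σ).
T⁴ = 0.450·6560/(4·5.67×10⁻⁸) = 1.302×10¹⁰ K⁴.
T = (1.302×10¹⁰)^(1/4).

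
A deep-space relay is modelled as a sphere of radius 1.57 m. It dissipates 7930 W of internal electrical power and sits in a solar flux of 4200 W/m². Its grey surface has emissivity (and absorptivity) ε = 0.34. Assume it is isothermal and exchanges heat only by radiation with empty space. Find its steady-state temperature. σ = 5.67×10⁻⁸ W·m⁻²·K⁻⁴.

T ≈ 422 K

At steady state, absorbed solar power + internal power = radiated power.
Absorbed: α·S·A_cross = 0.34·4200·7.744 = 11060 W (cross-section πr²).
Total input = 11060 + 7930 = 18990 W.
Radiated: εσ·A_surf·T⁴ with A_surf = 4πr² = 30.97 m².
T⁴ = 18990/(0.34·5.67×10⁻⁸·30.97) = 3.180×10¹⁰ K⁴.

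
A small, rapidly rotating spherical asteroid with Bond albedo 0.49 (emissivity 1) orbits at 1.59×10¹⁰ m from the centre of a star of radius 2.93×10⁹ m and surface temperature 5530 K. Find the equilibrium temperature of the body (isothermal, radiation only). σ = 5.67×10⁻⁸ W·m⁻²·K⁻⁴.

The star's surface emits σT_*⁴; at distance d the flux is S = σT_*⁴(R_*/d)².
S = 5.67×10⁻⁸·(5530)⁴·(2.93×10⁹/1.59×10¹⁰)² = 1.801×10⁶ W/m².
For an isothermal sphere T⁴ = (1−a)S/(4σ) = 4.049×10¹² K⁴.

T ≈ 1420 K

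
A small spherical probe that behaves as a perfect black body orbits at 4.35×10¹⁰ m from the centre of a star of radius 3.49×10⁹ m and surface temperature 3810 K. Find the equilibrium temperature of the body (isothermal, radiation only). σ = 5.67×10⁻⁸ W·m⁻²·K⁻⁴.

The star's surface emits σT_*⁴; at distance d the flux is S = σT_*⁴(R_*/d)².
S = 5.67×10⁻⁸·(3810)⁴·(3.49×10⁹/4.35×10¹⁰)² = 76910 W/m².
For an isothermal sphere T⁴ = (1−a)S/(4σ) = 3.391×10¹¹ K⁴.

T ≈ 763 K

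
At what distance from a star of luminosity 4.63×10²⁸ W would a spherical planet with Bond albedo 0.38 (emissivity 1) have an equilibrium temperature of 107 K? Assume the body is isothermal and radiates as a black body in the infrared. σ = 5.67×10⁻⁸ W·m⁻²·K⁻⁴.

d ≈ 8.77×10¹² m

For an isothermal black-emitting sphere, (1−a)S·πr² = σ·4πr²·T⁴ ⇒ S = 4σT⁴/(1−a).
S = 4·5.67×10⁻⁸·(107)⁴/0.620 = 47.95 W/m².
Flux falls as S = L/(4πd²), so d = √(L/(4πS)) = √(4.63×10²⁸/(4π·47.95)).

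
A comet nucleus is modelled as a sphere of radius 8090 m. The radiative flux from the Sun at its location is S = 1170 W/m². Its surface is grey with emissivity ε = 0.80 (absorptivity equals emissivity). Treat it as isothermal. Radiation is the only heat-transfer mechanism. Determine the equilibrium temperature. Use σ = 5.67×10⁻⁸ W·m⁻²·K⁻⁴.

At equilibrium, absorbed power = emitted power.
Absorbing cross-section = πr² = 2.056×10⁸ m²; emitting surface = 4πr² = 8.224×10⁸ m² (ratio 4).
εS·A_cross = εσ·A_surf·T⁴  ⇒  T⁴ = S/(4σ)   (ε cancels).
T⁴ = 1170/(4·5.67×10⁻⁸) = 5.159×10⁹ K⁴.
T = (5.159×10⁹)^(1/4).

T ≈ 268 K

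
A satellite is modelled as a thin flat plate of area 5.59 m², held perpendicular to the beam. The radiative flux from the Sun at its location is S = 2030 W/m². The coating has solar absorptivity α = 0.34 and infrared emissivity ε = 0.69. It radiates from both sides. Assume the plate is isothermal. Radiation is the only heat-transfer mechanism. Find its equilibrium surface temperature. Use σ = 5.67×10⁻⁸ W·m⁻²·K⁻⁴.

T ≈ 306 K

At equilibrium, absorbed power = emitted power.
Absorbing cross-section = A = 5.590 m²; emitting surface = 2A = 11.18 m² (ratio 2).
αS·A_cross = εσ·A_surf·T⁴  ⇒  T⁴ = αS/(ε·2σ).
T⁴ = 0.340·2030/(0.69·2·5.67×10⁻⁸) = 8.821×10⁹ K⁴.
T = (8.821×10⁹)^(1/4).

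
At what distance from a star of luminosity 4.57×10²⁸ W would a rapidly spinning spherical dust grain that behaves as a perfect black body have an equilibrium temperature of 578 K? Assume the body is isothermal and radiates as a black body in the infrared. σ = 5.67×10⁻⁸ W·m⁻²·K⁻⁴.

d ≈ 3.79×10¹¹ m

For an isothermal black-emitting sphere, (1−a)S·πr² = σ·4πr²·T⁴ ⇒ S = 4σT⁴/(1−a).
S = 4·5.67×10⁻⁸·(578)⁴/1.00 = 25310 W/m².
Flux falls as S = L/(4πd²), so d = √(L/(4πS)) = √(4.57×10²⁸/(4π·25310)).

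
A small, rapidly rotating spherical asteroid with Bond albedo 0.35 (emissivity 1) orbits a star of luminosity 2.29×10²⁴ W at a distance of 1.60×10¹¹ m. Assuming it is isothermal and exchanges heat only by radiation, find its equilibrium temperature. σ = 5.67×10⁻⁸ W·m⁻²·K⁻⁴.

First find the stellar flux at distance d: S = L/(4πd²) = 2.29×10²⁴/(4π·(1.60×10¹¹)²) = 7.118 W/m².
For an isothermal sphere, absorbed (1−a)S·πr² = emitted σ·4πr²·T⁴, so T⁴ = (1−a)S/(4σ).
T⁴ = 0.650·7.118/(4·5.67×10⁻⁸) = 2.040×10⁷ K⁴.

T ≈ 67.2 K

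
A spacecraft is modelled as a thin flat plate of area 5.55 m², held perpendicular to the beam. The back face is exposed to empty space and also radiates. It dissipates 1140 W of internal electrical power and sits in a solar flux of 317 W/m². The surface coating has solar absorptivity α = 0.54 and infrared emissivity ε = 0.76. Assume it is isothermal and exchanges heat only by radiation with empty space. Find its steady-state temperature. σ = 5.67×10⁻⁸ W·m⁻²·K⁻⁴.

T ≈ 257 K

At steady state, absorbed solar power + internal power = radiated power.
Absorbed: α·S·A_cross = 0.54·317·5.550 = 950.0 W (cross-section A).
Total input = 950.0 + 1140 = 2090 W.
Radiated: εσ·A_surf·T⁴ with A_surf = 2A = 11.10 m².
T⁴ = 2090/(0.76·5.67×10⁻⁸·11.10) = 4.370×10⁹ K⁴.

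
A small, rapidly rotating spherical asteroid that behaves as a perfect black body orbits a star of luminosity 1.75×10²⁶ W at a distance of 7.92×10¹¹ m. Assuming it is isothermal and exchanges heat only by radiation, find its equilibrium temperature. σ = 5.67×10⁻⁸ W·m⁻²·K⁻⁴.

T ≈ 99.5 K

First find the stellar flux at distance d: S = L/(4πd²) = 1.75×10²⁶/(4π·(7.92×10¹¹)²) = 22.20 W/m².
For an isothermal sphere, absorbed (1−a)S·πr² = emitted σ·4πr²·T⁴, so T⁴ = (1−a)S/(4σ).
T⁴ = 1.00·22.20/(4·5.67×10⁻⁸) = 9.789×10⁷ K⁴.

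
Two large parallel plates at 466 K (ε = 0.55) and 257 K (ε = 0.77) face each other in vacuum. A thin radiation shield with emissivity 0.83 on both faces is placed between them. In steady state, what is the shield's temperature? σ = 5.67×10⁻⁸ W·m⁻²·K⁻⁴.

In steady state the net flux on the hot side equals that on the cold side.
σ(T₁⁴−T_s⁴)/D₁ = σ(T_s⁴−T₂⁴)/D₂, with D₁ = 1/ε₁+1/ε_s−1 = 2.023, D₂ = 1/ε_s+1/ε₂−1 = 1.504.
Solve for T_s⁴: T_s⁴ = (D₂·T₁⁴ + D₁·T₂⁴)/(D₁+D₂) = 2.261×10¹⁰ K⁴.

T_s ≈ 388 K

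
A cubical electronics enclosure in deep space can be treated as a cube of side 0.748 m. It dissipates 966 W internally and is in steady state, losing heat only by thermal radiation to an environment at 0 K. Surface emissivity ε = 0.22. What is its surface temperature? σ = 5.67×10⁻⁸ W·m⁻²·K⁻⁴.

T ≈ 390 K

Steady state: internal power = radiated power, P = εσA T⁴.
Radiating area A = 6L² = 3.357 m².
T⁴ = P/(εσA) = 966/(0.22·5.67×10⁻⁸·3.357) = 2.307×10¹⁰ K⁴.
T = (2.307×10¹⁰)^(1/4).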